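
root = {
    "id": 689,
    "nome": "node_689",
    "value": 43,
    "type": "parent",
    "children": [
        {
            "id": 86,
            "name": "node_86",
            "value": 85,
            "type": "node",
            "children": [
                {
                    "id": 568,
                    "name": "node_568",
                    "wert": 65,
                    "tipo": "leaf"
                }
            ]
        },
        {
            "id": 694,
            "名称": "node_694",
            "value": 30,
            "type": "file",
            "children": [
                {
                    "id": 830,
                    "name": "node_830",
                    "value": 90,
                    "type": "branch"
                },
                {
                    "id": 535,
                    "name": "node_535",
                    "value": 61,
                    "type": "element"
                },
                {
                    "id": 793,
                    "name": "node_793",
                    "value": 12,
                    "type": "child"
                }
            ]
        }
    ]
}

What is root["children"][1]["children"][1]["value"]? 61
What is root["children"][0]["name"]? "node_86"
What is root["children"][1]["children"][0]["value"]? 90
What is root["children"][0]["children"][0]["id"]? 568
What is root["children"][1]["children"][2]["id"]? 793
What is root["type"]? "parent"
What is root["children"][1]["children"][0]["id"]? 830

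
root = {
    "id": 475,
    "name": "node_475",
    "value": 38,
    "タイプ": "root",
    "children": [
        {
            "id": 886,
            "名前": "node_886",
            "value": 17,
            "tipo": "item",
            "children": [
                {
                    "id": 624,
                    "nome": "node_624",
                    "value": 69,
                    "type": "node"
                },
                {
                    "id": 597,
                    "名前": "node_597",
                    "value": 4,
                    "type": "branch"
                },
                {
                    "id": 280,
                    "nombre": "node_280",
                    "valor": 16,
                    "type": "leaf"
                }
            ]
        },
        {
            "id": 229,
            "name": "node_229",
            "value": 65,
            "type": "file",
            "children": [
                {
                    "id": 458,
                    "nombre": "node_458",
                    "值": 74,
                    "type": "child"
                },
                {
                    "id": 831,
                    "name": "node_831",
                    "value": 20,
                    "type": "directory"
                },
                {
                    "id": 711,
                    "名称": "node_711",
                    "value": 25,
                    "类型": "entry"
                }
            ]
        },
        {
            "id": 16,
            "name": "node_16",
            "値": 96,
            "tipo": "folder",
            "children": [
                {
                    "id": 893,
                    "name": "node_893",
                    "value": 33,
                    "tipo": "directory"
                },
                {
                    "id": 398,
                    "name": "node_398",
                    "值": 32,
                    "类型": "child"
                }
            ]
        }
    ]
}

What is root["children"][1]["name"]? "node_229"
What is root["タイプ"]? "root"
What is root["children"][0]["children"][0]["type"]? "node"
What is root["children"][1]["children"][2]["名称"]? "node_711"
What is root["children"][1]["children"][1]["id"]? 831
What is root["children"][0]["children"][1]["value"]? 4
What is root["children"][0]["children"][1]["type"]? "branch"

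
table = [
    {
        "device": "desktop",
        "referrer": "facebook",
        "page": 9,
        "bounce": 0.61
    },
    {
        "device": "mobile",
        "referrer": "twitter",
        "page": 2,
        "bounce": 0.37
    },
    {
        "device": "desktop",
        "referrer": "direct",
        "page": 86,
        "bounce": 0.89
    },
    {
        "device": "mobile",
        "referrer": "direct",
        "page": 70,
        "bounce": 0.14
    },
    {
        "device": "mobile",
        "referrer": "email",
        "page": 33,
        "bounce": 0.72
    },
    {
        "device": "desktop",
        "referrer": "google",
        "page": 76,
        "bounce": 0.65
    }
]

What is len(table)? 6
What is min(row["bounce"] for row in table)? 0.14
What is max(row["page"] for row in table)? 86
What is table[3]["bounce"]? 0.14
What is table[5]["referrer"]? "google"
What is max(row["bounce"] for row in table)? 0.89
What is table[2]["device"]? "desktop"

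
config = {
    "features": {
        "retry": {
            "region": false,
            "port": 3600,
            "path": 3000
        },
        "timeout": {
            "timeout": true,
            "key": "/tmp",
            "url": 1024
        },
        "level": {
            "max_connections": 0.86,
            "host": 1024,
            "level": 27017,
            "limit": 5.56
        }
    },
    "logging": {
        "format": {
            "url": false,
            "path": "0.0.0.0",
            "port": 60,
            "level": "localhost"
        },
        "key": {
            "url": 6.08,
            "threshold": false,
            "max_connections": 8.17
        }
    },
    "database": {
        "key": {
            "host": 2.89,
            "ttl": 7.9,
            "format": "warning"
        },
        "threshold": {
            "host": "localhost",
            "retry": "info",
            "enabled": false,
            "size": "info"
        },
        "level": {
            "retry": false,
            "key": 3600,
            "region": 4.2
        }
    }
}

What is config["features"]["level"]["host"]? 1024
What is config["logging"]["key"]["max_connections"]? 8.17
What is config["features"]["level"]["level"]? 27017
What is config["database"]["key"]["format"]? "warning"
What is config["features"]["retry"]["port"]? 3600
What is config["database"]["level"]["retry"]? False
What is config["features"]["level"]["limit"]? 5.56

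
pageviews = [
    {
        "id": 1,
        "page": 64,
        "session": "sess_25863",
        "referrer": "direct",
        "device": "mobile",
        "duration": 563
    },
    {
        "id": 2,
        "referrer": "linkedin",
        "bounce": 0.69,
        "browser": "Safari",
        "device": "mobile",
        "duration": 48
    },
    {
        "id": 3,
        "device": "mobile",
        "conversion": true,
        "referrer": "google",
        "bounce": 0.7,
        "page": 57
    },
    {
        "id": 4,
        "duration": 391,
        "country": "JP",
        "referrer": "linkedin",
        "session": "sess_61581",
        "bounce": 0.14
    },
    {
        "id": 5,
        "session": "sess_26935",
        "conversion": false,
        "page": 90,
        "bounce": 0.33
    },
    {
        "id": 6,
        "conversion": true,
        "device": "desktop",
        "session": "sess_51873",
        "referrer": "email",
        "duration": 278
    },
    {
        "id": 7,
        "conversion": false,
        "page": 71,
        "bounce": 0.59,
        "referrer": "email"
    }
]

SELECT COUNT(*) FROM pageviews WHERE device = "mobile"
3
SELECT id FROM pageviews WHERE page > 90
[]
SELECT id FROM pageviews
[1, 2, 3, 4, 5, 6, 7]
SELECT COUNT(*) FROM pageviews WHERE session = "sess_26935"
1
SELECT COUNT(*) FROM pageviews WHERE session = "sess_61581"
1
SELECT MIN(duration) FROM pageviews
48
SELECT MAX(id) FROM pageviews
7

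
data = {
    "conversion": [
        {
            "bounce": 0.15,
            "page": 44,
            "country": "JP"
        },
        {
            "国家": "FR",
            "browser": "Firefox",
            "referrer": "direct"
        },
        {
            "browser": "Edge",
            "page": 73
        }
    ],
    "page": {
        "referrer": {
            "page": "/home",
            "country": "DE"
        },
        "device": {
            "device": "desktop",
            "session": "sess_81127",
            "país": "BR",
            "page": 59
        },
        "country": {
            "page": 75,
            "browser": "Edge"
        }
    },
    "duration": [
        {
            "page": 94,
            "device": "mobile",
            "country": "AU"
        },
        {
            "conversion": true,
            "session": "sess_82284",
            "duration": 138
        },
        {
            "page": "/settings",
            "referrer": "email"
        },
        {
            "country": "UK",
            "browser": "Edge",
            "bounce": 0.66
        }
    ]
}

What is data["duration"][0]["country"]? "AU"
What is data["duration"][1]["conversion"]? True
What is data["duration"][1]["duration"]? 138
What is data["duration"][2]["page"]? "/settings"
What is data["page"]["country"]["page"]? 75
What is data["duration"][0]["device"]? "mobile"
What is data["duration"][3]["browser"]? "Edge"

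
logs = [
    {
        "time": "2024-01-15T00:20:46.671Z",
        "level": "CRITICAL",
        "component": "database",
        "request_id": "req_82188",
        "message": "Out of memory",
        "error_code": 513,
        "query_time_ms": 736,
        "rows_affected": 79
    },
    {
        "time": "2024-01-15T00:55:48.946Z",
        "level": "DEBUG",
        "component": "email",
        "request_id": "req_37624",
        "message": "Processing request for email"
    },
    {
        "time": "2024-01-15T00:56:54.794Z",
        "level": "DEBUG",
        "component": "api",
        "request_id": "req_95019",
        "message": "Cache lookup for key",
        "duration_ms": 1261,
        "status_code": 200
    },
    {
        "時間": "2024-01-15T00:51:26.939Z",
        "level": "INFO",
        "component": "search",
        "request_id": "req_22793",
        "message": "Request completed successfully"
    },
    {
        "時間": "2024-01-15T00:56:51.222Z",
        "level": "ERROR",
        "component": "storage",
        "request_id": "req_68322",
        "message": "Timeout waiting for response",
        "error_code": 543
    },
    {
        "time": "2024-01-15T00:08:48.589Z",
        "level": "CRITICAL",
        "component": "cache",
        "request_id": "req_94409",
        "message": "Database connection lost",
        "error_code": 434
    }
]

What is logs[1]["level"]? "DEBUG"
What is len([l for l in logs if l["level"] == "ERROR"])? 1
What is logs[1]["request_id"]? "req_37624"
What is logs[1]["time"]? "2024-01-15T00:55:48.946Z"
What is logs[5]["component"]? "cache"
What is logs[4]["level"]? "ERROR"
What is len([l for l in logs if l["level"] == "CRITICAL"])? 2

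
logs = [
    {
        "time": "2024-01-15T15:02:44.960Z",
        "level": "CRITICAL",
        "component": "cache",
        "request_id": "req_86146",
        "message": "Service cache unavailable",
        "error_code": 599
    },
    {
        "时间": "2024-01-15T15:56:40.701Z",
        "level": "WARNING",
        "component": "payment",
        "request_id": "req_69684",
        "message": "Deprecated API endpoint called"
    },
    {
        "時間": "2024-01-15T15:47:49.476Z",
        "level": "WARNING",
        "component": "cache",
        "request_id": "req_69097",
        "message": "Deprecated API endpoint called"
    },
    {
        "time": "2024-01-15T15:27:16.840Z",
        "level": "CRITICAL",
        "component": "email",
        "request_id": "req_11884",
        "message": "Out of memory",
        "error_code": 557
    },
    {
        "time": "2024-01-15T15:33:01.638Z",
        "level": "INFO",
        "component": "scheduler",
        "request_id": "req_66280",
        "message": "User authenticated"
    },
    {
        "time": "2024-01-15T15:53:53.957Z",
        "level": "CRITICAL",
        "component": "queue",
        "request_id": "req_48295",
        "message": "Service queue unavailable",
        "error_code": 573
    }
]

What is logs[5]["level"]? "CRITICAL"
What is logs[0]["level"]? "CRITICAL"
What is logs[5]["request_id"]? "req_48295"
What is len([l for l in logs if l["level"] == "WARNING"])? 2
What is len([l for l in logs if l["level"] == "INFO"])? 1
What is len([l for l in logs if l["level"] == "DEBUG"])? 0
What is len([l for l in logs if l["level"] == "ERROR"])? 0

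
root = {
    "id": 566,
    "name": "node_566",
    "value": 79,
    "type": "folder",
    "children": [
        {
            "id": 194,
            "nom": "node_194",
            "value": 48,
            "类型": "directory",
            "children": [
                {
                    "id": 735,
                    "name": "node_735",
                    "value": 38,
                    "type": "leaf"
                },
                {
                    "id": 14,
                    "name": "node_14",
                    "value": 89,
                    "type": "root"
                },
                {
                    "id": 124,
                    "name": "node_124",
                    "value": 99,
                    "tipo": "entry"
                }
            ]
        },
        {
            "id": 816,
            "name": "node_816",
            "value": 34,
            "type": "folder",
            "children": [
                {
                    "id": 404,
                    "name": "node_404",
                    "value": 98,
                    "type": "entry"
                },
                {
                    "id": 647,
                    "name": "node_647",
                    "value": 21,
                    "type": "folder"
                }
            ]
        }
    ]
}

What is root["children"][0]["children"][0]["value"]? 38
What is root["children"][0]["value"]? 48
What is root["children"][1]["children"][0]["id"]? 404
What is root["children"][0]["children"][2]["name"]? "node_124"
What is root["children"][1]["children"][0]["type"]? "entry"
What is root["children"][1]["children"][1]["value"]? 21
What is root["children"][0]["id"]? 194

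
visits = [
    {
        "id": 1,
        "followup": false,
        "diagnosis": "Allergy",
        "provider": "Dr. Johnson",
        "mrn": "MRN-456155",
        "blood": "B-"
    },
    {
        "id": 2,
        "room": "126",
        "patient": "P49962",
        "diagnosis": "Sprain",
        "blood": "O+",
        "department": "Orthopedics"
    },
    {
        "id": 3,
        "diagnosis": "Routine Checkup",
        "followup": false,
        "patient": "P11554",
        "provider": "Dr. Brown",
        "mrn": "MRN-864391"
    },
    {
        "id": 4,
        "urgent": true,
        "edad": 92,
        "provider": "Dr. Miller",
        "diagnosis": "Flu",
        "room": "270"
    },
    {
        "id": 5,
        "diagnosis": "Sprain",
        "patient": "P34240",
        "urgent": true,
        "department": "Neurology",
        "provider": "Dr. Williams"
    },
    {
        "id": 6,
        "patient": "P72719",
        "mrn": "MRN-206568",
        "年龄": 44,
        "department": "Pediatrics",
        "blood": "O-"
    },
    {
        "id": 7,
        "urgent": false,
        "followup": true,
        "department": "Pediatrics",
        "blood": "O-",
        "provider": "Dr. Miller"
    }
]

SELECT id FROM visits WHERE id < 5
[1, 2, 3, 4]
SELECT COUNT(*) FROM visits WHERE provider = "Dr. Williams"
1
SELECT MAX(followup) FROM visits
True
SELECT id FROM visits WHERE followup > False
[7]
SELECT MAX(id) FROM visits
7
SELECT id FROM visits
[1, 2, 3, 4, 5, 6, 7]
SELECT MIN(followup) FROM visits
False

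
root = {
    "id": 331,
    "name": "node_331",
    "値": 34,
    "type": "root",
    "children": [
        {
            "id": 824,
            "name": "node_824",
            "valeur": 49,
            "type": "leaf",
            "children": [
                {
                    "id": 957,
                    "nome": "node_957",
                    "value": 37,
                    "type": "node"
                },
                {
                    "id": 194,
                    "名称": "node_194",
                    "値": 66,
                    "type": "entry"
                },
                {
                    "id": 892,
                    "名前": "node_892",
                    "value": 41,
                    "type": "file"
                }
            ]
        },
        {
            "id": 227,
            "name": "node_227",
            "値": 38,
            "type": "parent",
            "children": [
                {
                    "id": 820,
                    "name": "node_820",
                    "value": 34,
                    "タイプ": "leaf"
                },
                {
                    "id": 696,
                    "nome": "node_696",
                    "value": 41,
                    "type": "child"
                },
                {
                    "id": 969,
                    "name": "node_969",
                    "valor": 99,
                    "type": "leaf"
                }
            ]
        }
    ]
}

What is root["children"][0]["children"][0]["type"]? "node"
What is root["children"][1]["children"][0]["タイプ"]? "leaf"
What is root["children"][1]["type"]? "parent"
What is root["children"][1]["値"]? 38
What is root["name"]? "node_331"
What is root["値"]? 34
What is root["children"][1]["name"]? "node_227"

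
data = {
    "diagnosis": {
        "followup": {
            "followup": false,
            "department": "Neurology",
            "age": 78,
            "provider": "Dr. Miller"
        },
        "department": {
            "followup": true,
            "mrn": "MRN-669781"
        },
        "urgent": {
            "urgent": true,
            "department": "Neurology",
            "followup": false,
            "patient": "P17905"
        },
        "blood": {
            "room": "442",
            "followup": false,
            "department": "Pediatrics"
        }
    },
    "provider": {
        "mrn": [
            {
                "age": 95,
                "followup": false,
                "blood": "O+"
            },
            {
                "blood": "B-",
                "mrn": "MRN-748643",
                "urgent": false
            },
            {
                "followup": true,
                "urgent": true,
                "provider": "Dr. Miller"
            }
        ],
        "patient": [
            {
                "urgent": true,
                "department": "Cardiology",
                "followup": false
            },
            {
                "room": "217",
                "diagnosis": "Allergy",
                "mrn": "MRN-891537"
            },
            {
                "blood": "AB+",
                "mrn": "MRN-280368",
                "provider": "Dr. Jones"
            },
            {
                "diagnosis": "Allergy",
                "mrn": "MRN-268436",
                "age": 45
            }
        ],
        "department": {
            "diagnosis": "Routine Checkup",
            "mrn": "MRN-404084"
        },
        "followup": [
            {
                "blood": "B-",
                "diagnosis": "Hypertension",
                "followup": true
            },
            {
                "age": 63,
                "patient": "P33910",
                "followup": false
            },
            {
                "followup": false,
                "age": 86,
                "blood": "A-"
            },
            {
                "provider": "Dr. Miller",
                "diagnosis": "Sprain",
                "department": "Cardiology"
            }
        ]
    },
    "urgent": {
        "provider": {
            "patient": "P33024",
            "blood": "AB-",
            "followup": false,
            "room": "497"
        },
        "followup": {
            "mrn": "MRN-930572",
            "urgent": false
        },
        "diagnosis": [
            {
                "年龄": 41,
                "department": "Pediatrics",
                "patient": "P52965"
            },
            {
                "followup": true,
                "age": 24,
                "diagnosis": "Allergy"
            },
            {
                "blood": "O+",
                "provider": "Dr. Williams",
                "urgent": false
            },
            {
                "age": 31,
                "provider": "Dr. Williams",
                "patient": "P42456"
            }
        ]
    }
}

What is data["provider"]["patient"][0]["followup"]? False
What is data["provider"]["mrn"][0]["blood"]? "O+"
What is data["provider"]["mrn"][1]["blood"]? "B-"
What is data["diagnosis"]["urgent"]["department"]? "Neurology"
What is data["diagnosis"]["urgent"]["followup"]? False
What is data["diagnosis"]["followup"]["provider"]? "Dr. Miller"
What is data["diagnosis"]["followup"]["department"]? "Neurology"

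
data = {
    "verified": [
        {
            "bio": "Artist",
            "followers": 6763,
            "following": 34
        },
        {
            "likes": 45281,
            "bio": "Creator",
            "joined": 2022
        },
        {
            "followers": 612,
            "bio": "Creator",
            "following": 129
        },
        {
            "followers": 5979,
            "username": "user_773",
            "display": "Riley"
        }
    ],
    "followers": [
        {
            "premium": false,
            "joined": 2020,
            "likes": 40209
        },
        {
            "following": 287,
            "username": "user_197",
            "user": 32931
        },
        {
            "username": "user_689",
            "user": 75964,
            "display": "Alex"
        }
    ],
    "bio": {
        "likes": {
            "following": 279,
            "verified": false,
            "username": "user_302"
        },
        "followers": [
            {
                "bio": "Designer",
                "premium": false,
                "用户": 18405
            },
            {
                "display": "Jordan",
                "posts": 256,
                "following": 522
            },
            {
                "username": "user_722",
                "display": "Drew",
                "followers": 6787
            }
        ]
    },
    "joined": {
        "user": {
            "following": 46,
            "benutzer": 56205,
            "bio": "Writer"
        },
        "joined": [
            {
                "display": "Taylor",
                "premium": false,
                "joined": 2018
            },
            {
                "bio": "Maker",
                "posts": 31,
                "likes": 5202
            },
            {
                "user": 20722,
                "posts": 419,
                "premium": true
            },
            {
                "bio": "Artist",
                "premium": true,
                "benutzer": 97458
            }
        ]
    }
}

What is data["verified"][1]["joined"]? 2022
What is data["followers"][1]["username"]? "user_197"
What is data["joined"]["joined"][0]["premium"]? False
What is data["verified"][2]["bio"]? "Creator"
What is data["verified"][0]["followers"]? 6763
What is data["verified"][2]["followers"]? 612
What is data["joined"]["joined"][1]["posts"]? 31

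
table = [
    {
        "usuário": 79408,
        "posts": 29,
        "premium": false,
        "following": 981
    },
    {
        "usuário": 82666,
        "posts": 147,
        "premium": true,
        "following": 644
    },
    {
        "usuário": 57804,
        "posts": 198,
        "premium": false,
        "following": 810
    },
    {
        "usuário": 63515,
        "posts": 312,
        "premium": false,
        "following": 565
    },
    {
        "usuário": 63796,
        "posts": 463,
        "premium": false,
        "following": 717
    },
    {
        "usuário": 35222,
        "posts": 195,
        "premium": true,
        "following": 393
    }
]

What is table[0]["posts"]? 29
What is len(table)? 6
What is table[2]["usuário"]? 57804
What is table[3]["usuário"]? 63515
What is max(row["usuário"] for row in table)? 82666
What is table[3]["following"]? 565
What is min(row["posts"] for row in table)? 29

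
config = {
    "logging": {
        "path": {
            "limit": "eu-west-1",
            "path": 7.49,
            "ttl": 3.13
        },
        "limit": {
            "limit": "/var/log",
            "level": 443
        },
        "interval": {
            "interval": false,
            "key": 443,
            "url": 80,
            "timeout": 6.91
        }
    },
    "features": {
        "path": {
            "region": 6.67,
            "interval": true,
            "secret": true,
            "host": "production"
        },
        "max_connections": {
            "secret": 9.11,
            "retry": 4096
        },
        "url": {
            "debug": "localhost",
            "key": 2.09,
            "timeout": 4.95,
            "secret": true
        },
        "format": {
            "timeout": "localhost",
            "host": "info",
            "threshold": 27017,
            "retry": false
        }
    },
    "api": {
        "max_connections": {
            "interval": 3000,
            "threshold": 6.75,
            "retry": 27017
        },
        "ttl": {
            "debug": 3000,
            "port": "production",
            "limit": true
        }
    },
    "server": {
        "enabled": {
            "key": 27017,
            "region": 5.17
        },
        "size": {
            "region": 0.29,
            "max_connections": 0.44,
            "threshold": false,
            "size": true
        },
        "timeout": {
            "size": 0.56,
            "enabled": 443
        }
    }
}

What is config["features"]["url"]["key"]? 2.09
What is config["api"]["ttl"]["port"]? "production"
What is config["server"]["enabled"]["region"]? 5.17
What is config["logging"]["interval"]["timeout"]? 6.91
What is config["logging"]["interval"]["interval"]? False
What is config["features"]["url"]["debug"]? "localhost"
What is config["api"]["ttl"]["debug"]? 3000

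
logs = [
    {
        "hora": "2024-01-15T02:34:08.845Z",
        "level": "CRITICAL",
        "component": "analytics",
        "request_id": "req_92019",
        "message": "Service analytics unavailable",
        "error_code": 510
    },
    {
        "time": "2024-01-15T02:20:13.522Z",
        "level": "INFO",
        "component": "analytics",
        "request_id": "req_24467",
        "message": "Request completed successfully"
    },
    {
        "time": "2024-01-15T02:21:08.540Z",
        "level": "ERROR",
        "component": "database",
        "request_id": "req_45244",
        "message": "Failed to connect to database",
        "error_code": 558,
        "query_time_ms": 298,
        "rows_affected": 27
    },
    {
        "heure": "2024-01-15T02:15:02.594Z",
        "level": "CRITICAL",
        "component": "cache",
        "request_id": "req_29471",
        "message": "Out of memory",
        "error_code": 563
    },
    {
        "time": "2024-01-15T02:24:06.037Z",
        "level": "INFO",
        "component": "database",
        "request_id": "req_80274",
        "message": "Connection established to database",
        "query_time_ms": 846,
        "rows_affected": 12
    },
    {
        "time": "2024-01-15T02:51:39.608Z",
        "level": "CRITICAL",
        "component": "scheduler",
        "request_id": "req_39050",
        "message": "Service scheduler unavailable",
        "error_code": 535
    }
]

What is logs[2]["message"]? "Failed to connect to database"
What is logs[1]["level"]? "INFO"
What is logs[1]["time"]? "2024-01-15T02:20:13.522Z"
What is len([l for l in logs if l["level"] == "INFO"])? 2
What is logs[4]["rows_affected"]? 12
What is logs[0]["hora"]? "2024-01-15T02:34:08.845Z"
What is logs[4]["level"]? "INFO"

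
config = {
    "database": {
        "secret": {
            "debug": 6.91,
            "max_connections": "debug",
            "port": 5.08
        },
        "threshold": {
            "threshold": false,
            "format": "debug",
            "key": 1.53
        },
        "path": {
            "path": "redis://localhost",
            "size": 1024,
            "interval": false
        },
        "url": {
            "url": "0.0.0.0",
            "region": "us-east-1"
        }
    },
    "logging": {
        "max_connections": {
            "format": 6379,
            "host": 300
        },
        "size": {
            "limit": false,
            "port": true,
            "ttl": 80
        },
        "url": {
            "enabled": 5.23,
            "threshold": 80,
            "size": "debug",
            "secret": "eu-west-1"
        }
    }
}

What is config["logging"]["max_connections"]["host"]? 300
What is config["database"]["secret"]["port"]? 5.08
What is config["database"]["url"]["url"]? "0.0.0.0"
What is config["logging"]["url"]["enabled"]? 5.23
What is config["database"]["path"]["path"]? "redis://localhost"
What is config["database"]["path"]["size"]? 1024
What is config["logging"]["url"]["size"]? "debug"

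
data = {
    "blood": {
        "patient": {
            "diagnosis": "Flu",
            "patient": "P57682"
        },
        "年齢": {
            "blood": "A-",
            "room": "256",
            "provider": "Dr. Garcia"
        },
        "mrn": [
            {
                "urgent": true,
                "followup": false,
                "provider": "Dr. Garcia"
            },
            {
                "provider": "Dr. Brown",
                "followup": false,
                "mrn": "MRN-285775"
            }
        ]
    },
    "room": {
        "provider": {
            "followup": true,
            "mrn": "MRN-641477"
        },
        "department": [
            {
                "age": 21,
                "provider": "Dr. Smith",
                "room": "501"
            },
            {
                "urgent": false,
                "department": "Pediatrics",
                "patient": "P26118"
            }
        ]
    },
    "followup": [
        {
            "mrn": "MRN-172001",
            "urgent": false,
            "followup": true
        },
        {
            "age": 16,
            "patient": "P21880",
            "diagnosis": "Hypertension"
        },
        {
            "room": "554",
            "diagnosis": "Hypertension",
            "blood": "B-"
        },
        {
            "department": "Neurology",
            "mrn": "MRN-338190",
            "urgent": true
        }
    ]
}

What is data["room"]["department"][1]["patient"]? "P26118"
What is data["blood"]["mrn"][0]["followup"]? False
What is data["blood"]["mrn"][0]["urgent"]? True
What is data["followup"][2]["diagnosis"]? "Hypertension"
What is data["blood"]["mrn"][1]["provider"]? "Dr. Brown"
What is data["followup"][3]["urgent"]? True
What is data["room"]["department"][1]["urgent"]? False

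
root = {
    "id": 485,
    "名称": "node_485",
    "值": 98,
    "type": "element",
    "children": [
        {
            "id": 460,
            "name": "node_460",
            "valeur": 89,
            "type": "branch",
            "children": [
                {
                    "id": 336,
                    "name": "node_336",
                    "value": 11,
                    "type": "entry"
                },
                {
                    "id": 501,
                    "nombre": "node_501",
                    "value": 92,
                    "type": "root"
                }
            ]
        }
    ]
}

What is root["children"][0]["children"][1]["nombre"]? "node_501"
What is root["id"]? 485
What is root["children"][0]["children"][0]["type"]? "entry"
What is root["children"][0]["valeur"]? 89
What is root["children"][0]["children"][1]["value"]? 92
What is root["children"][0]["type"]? "branch"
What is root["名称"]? "node_485"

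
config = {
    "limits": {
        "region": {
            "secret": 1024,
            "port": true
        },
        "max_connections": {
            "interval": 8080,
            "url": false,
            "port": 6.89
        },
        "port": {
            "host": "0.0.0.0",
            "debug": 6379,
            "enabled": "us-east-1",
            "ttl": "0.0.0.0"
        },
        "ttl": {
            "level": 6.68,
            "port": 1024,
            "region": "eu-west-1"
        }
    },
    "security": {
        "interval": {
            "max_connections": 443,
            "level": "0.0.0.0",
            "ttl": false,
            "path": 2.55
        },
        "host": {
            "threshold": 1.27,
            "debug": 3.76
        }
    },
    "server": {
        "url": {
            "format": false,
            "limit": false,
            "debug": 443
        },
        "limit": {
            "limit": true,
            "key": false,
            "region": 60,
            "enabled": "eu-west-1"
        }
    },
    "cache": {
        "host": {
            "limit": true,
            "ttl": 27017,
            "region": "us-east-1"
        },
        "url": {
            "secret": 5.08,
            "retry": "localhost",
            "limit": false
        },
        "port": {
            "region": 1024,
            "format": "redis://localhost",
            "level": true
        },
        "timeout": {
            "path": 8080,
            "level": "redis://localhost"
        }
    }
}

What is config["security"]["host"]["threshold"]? 1.27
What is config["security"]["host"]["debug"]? 3.76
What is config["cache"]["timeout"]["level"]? "redis://localhost"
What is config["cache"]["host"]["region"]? "us-east-1"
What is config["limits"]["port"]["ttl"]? "0.0.0.0"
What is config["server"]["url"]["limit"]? False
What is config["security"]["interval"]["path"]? 2.55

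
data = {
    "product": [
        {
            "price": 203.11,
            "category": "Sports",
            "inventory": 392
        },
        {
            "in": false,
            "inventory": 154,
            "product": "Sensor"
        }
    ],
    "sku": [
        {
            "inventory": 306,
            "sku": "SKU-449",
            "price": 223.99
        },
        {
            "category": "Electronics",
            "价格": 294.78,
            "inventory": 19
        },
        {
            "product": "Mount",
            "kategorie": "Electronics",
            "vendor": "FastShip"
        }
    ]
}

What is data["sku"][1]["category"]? "Electronics"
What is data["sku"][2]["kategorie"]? "Electronics"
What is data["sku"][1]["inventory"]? 19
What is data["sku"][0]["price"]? 223.99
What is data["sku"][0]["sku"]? "SKU-449"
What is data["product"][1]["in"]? False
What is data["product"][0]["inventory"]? 392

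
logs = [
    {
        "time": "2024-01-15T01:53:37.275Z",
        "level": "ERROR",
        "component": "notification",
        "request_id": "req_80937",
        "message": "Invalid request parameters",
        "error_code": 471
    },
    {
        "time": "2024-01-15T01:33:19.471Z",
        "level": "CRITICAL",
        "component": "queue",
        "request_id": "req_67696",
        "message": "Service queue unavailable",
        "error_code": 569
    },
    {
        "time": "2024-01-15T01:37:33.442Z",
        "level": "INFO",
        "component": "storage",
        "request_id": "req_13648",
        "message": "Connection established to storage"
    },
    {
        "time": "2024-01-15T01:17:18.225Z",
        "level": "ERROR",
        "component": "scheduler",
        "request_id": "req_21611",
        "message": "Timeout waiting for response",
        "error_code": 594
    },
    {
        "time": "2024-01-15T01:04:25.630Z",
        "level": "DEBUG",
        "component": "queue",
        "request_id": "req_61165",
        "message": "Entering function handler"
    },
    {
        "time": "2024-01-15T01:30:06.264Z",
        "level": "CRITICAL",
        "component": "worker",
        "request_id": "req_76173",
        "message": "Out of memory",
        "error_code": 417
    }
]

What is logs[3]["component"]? "scheduler"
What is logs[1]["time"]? "2024-01-15T01:33:19.471Z"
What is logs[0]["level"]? "ERROR"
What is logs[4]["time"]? "2024-01-15T01:04:25.630Z"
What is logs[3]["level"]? "ERROR"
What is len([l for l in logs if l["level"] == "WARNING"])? 0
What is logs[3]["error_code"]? 594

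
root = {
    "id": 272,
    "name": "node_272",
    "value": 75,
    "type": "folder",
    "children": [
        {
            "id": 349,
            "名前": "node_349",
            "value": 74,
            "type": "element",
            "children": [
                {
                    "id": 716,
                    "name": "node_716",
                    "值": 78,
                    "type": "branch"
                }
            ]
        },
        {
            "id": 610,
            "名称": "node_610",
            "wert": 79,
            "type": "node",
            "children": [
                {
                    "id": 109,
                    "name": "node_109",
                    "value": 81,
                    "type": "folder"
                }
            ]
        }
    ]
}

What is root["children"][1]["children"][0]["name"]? "node_109"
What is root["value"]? 75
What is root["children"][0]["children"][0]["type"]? "branch"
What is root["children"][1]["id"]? 610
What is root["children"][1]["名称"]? "node_610"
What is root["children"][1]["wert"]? 79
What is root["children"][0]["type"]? "element"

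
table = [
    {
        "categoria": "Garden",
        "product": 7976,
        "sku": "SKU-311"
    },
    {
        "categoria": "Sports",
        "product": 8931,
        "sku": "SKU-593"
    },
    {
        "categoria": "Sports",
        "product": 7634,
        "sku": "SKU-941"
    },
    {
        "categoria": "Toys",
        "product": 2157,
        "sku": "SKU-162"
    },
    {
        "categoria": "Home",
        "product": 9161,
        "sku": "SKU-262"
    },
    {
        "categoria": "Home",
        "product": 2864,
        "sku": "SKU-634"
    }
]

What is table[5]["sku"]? "SKU-634"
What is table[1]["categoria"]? "Sports"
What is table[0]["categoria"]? "Garden"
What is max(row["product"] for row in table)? 9161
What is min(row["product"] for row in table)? 2157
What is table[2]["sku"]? "SKU-941"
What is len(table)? 6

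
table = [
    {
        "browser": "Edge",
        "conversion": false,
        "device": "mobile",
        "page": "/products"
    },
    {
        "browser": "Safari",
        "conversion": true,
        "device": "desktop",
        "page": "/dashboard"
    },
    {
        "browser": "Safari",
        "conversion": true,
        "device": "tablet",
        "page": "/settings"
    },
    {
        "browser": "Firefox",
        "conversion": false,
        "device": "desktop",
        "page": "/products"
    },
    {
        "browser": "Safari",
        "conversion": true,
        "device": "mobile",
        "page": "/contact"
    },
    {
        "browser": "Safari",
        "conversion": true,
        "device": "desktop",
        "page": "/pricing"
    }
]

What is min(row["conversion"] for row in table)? False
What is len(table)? 6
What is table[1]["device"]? "desktop"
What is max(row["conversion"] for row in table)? True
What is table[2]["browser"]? "Safari"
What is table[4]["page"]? "/contact"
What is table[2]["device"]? "tablet"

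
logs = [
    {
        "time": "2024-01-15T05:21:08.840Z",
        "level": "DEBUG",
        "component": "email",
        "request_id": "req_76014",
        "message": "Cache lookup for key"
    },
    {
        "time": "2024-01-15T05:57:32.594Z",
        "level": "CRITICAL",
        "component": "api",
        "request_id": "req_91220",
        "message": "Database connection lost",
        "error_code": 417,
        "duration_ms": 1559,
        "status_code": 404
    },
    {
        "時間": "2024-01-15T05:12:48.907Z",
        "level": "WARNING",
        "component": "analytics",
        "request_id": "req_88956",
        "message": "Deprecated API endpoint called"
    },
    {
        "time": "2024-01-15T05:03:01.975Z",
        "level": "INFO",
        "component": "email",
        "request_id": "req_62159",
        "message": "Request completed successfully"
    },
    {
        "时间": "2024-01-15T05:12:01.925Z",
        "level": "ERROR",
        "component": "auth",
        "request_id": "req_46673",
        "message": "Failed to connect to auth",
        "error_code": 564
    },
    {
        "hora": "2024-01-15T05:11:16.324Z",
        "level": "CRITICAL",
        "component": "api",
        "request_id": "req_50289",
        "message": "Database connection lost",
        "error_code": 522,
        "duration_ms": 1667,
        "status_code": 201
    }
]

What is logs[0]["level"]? "DEBUG"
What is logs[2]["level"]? "WARNING"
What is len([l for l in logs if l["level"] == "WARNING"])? 1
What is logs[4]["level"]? "ERROR"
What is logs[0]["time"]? "2024-01-15T05:21:08.840Z"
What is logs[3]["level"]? "INFO"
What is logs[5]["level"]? "CRITICAL"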